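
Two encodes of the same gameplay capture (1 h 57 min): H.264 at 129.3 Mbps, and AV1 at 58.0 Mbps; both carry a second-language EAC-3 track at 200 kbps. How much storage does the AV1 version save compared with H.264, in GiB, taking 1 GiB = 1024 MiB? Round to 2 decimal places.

1 h 57 min = 117 min = 7020 s
Audio: 200 kbps = 0.200 Mbps.
H.264: 129.500 Mbps × 7020 s = 909090.0 Mb = 105.832 GiB.
AV1: 58.200 Mbps × 7020 s = 408564.0 Mb = 47.563 GiB.
Saving: 105.832 − 47.563 = 58.269 GiB.

58.27 GiB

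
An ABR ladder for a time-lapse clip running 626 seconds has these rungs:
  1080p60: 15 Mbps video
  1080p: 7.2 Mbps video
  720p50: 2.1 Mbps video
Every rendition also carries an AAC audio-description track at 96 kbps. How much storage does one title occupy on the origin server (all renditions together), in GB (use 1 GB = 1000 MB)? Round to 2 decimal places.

1.92 GB

Audio: 96 kbps = 0.096 Mbps.
Sum of rendition bitrates: (15+0.096) + (7.2+0.096) + (2.1+0.096) = 24.588 Mbps.
× 626 s = 15,392 Mb = 1,924 MB = 1.924 GB.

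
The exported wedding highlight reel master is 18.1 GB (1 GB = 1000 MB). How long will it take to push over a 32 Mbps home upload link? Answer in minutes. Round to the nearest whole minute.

75 minutes

File: 18.1 GB = 144800.0 Mb.
At 32 Mbps: 144800.0 / 32 = 4525.0 s ≈ 75.4 minutes.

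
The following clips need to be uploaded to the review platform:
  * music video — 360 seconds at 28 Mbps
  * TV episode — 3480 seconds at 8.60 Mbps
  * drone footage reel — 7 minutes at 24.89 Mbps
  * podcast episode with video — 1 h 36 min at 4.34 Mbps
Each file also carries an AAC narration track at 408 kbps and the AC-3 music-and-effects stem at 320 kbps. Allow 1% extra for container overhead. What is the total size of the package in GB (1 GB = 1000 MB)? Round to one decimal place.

10.4 GB

Audio total: 408 + 320 = 728 kbps = 0.728 Mbps.
music video: 28.728 Mbps × 360 s × 1.01 = 10445.5 Mb
TV episode: 9.328 Mbps × 3480 s × 1.01 = 32786.1 Mb
drone footage reel: 25.618 Mbps × 420 s × 1.01 = 10867.2 Mb
podcast episode with video: 5.068 Mbps × 5760 s × 1.01 = 29483.6 Mb
Total: 83582.3 Mb = 10447.8 MB.
= 10.45 GB.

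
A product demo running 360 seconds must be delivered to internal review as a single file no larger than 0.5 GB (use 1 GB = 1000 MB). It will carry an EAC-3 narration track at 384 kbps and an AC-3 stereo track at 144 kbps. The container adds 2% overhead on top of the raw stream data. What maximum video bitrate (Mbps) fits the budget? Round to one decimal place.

Budget: 0.5 GB = 4000.0 Mb.
Stream payload after overhead: 4000.0 / 1.02 = 3921.6 Mb.
Total bitrate budget: 3921.6 Mb / 360 s = 10.893 Mbps.
Audio total: 384 + 144 = 528 kbps = 0.528 Mbps.
Video: 10.893 − 0.528 = 10.365 Mbps.

10.4 Mbps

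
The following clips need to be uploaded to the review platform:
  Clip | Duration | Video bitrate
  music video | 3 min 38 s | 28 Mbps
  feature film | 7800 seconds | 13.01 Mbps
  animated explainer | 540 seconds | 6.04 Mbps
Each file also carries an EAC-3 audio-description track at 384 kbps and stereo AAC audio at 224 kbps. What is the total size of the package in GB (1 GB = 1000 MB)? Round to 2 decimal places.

Audio total: 384 + 224 = 608 kbps = 0.608 Mbps.
music video: 28.608 Mbps × 218 s = 6236.5 Mb
feature film: 13.618 Mbps × 7800 s = 106220.4 Mb
animated explainer: 6.648 Mbps × 540 s = 3589.9 Mb
Total: 116046.9 Mb = 14505.9 MB.
= 14.51 GB.

14.51 GB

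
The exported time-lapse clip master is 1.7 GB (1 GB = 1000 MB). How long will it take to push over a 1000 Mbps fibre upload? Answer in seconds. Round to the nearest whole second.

14 seconds

File: 1.7 GB = 13600.0 Mb.
At 1000 Mbps: 13600.0 / 1000 = 13.6 s ≈ 13.6 seconds.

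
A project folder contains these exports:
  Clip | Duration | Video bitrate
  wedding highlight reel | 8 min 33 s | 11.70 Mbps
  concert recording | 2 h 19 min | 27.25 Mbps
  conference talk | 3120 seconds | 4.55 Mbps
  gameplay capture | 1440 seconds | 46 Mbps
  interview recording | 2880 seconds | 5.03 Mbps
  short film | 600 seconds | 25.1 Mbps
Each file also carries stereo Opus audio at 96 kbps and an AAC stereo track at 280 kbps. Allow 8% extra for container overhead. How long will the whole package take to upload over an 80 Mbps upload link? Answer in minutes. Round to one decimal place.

78.7 minutes

Audio total: 96 + 280 = 376 kbps = 0.376 Mbps.
wedding highlight reel: 12.076 Mbps × 513 s × 1.08 = 6690.6 Mb
concert recording: 27.626 Mbps × 8340 s × 1.08 = 248832.9 Mb
conference talk: 4.926 Mbps × 3120 s × 1.08 = 16598.6 Mb
gameplay capture: 46.376 Mbps × 1440 s × 1.08 = 72124.0 Mb
interview recording: 5.406 Mbps × 2880 s × 1.08 = 16814.8 Mb
short film: 25.476 Mbps × 600 s × 1.08 = 16508.4 Mb
Total: 377569.4 Mb = 47196.2 MB.
At 80 Mbps: 377569.4 / 80 = 4720 s ≈ 78.7 minutes.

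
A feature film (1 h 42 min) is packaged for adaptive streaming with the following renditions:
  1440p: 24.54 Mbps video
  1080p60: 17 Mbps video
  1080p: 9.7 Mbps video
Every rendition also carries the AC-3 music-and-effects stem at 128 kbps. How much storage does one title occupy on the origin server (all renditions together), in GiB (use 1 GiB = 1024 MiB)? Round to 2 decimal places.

1 h 42 min = 102 min = 6120 s
Audio: 128 kbps = 0.128 Mbps.
Sum of rendition bitrates: (24.54+0.128) + (17+0.128) + (9.7+0.128) = 51.624 Mbps.
× 6120 s = 315,939 Mb = 39,492 MB = 36.78 GiB.

36.78 GiB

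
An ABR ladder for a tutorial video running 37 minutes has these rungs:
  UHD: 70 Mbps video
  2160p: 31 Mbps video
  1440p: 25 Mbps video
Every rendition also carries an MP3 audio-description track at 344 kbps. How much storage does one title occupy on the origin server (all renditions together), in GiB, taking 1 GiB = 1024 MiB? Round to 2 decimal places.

37 min = 2220 s
Audio: 344 kbps = 0.344 Mbps.
Sum of rendition bitrates: (70+0.344) + (31+0.344) + (25+0.344) = 127.032 Mbps.
× 2220 s = 282,011 Mb = 35,251 MB = 32.83 GiB.

32.83 GiB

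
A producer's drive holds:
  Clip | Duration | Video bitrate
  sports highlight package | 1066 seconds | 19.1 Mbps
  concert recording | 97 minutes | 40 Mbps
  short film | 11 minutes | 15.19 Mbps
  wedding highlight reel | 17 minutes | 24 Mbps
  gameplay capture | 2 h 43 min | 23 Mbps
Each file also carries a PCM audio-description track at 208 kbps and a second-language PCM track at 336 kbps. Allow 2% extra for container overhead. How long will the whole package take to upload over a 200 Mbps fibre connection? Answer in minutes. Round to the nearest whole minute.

Audio total: 208 + 336 = 544 kbps = 0.544 Mbps.
sports highlight package: 19.644 Mbps × 1066 s × 1.02 = 21359.3 Mb
concert recording: 40.544 Mbps × 5820 s × 1.02 = 240685.4 Mb
short film: 15.734 Mbps × 660 s × 1.02 = 10592.1 Mb
wedding highlight reel: 24.544 Mbps × 1020 s × 1.02 = 25535.6 Mb
gameplay capture: 23.544 Mbps × 9780 s × 1.02 = 234865.5 Mb
Total: 533037.9 Mb = 66629.7 MB.
At 200 Mbps: 533037.9 / 200 = 2665 s ≈ 44.4 minutes.

44 minutes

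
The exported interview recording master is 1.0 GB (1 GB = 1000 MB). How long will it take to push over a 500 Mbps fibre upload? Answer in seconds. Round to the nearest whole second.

16 seconds

File: 1.0 GB = 8000.0 Mb.
At 500 Mbps: 8000.0 / 500 = 16.0 s ≈ 16 seconds.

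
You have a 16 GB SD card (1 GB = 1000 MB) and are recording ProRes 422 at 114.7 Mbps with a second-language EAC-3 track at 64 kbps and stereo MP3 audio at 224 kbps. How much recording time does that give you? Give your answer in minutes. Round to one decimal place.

Audio total: 64 + 224 = 288 kbps = 0.288 Mbps.
Total bitrate: 114.7 + 0.288 = 114.988 Mbps.
Capacity: 16 GB = 128,000 Mb.
Recording time: 128,000 / 114.988 = 1,113 s ≈ 18.6 minutes.

18.6 minutes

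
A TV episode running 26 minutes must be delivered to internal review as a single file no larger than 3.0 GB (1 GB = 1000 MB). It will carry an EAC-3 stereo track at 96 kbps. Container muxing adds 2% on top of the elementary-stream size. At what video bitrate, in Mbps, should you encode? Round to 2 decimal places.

Budget: 3.0 GB = 24000.0 Mb.
Stream payload after overhead: 24000.0 / 1.02 = 23529.4 Mb.
26 min = 1560 s
Total bitrate budget: 23529.4 Mb / 1560 s = 15.083 Mbps.
Audio: 96 kbps = 0.096 Mbps.
Video: 15.083 − 0.096 = 14.987 Mbps.

14.99 Mbps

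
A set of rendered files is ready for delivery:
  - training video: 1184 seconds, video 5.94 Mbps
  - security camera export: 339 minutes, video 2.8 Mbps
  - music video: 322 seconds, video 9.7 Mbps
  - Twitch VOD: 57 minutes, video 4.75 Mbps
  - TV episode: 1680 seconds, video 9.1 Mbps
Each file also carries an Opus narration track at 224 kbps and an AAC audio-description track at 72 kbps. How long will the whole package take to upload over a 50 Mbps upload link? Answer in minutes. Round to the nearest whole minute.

36 minutes

Audio total: 224 + 72 = 296 kbps = 0.296 Mbps.
training video: 6.236 Mbps × 1184 s = 7383.4 Mb
security camera export: 3.096 Mbps × 20340 s = 62972.6 Mb
music video: 9.996 Mbps × 322 s = 3218.7 Mb
Twitch VOD: 5.046 Mbps × 3420 s = 17257.3 Mb
TV episode: 9.396 Mbps × 1680 s = 15785.3 Mb
Total: 106617.4 Mb = 13327.2 MB.
At 50 Mbps: 106617.4 / 50 = 2132 s ≈ 35.5 minutes.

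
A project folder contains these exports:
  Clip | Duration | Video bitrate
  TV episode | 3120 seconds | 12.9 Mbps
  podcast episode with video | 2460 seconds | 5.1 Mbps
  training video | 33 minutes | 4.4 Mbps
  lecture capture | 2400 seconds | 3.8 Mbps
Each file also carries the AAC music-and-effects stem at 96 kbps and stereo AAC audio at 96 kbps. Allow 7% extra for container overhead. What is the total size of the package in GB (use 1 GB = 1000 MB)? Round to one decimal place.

9.7 GB

Audio total: 96 + 96 = 192 kbps = 0.192 Mbps.
TV episode: 13.092 Mbps × 3120 s × 1.07 = 43706.3 Mb
podcast episode with video: 5.292 Mbps × 2460 s × 1.07 = 13929.6 Mb
training video: 4.592 Mbps × 1980 s × 1.07 = 9728.6 Mb
lecture capture: 3.992 Mbps × 2400 s × 1.07 = 10251.5 Mb
Total: 77616.0 Mb = 9702.0 MB.
= 9.702 GB.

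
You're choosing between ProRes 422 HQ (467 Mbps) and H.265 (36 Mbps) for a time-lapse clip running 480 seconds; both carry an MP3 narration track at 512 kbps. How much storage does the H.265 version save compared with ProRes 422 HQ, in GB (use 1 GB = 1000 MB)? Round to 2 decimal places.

Audio: 512 kbps = 0.512 Mbps.
ProRes 422 HQ: 467.512 Mbps × 480 s = 224405.8 Mb = 28.051 GB.
H.265: 36.512 Mbps × 480 s = 17525.8 Mb = 2.191 GB.
Saving: 28.051 − 2.191 = 25.860 GB.

25.86 GB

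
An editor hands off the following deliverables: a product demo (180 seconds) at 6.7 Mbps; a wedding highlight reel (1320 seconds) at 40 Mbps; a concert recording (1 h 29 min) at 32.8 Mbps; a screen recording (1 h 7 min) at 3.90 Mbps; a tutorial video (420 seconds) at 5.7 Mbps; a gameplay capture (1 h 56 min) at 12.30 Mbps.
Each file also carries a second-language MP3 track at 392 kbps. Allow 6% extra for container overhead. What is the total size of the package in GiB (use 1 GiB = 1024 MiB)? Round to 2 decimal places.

41.95 GiB

Audio: 392 kbps = 0.392 Mbps.
product demo: 7.092 Mbps × 180 s × 1.06 = 1353.2 Mb
wedding highlight reel: 40.392 Mbps × 1320 s × 1.06 = 56516.5 Mb
concert recording: 33.192 Mbps × 5340 s × 1.06 = 187880.0 Mb
screen recording: 4.292 Mbps × 4020 s × 1.06 = 18289.1 Mb
tutorial video: 6.092 Mbps × 420 s × 1.06 = 2712.2 Mb
gameplay capture: 12.692 Mbps × 6960 s × 1.06 = 93636.5 Mb
Total: 360387.4 Mb = 45048.4 MB.
= 41.95 GiB.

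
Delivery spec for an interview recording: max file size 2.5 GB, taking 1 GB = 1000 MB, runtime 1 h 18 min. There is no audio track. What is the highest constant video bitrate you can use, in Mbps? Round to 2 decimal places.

4.27 Mbps

Budget: 2.5 GB = 20000.0 Mb.
1 h 18 min = 78 min = 4680 s
Total bitrate budget: 20000.0 Mb / 4680 s = 4.274 Mbps.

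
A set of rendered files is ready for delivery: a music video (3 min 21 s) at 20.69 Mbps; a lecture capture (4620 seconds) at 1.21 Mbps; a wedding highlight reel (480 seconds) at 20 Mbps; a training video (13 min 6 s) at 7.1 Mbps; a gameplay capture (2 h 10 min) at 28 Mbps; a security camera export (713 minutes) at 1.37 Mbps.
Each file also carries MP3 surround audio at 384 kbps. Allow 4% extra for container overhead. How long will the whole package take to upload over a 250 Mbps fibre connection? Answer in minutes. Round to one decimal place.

Audio: 384 kbps = 0.384 Mbps.
music video: 21.074 Mbps × 201 s × 1.04 = 4405.3 Mb
lecture capture: 1.594 Mbps × 4620 s × 1.04 = 7658.9 Mb
wedding highlight reel: 20.384 Mbps × 480 s × 1.04 = 10175.7 Mb
training video: 7.484 Mbps × 786 s × 1.04 = 6117.7 Mb
gameplay capture: 28.384 Mbps × 7800 s × 1.04 = 230251.0 Mb
security camera export: 1.754 Mbps × 42780 s × 1.04 = 78037.6 Mb
Total: 336646.1 Mb = 42080.8 MB.
At 250 Mbps: 336646.1 / 250 = 1347 s ≈ 22.4 minutes.

22.4 minutes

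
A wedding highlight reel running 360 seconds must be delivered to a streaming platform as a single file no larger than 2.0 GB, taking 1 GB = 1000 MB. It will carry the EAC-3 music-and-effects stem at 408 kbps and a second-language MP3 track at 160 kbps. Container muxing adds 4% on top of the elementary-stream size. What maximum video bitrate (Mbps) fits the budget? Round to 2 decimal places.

42.17 Mbps

Budget: 2.0 GB = 16000.0 Mb.
Stream payload after overhead: 16000.0 / 1.04 = 15384.6 Mb.
Total bitrate budget: 15384.6 Mb / 360 s = 42.735 Mbps.
Audio total: 408 + 160 = 568 kbps = 0.568 Mbps.
Video: 42.735 − 0.568 = 42.167 Mbps.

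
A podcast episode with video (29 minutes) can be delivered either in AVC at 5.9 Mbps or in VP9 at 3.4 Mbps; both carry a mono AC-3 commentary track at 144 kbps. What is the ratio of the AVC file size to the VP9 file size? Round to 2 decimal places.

1.71

29 min = 1740 s
Audio: 144 kbps = 0.144 Mbps.
AVC: 6.044 Mbps × 1740 s = 10516.6 Mb = 1.224 GiB.
VP9: 3.544 Mbps × 1740 s = 6166.6 Mb = 0.718 GiB.
Ratio: 1.224 / 0.718 = 1.705.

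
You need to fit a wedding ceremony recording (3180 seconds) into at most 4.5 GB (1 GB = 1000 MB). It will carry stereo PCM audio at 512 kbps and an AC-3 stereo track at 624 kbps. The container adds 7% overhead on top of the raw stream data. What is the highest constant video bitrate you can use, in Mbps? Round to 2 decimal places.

Budget: 4.5 GB = 36000.0 Mb.
Stream payload after overhead: 36000.0 / 1.07 = 33644.9 Mb.
Total bitrate budget: 33644.9 Mb / 3180 s = 10.580 Mbps.
Audio total: 512 + 624 = 1136 kbps = 1.136 Mbps.
Video: 10.580 − 1.136 = 9.444 Mbps.

9.44 Mbps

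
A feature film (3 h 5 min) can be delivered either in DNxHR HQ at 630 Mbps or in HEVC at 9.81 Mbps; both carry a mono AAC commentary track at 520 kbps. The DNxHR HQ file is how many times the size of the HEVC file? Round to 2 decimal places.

61.04

3 h 5 min = 185 min = 11100 s
Audio: 520 kbps = 0.520 Mbps.
DNxHR HQ: 630.520 Mbps × 11100 s = 6998772.0 Mb = 814.764 GiB.
HEVC: 10.330 Mbps × 11100 s = 114663.0 Mb = 13.349 GiB.
Ratio: 814.764 / 13.349 = 61.038.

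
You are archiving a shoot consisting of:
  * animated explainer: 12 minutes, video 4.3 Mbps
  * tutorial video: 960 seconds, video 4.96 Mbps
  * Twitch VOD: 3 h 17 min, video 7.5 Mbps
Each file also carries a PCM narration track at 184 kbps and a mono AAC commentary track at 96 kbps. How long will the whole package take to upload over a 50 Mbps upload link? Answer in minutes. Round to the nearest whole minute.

33 minutes

Audio total: 184 + 96 = 280 kbps = 0.280 Mbps.
animated explainer: 4.580 Mbps × 720 s = 3297.6 Mb
tutorial video: 5.240 Mbps × 960 s = 5030.4 Mb
Twitch VOD: 7.780 Mbps × 11820 s = 91959.6 Mb
Total: 100287.6 Mb = 12536.0 MB.
At 50 Mbps: 100287.6 / 50 = 2006 s ≈ 33.4 minutes.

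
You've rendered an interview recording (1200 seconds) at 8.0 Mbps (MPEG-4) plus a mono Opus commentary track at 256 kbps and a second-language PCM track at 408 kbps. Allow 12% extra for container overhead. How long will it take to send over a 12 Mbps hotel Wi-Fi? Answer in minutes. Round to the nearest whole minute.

Audio total: 256 + 408 = 664 kbps = 0.664 Mbps.
Total bitrate: 8.664 Mbps.
File: 8.664 Mbps × 1200 s = 10396.8 Mb.
With 12% container overhead: ×1.12. → 11644.4 Mb.
At 12 Mbps: 11644.4 / 12 = 970.4 s ≈ 16.2 minutes.

16 minutes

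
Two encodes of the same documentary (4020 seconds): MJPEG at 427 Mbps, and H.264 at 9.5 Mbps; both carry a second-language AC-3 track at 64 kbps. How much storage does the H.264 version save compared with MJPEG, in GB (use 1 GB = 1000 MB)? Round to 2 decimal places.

Audio: 64 kbps = 0.064 Mbps.
MJPEG: 427.064 Mbps × 4020 s = 1716797.3 Mb = 214.600 GB.
H.264: 9.564 Mbps × 4020 s = 38447.3 Mb = 4.806 GB.
Saving: 214.600 − 4.806 = 209.794 GB.

209.79 GB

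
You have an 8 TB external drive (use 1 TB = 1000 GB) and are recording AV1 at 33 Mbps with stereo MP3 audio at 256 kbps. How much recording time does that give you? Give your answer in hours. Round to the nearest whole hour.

535 hours

Audio: 256 kbps = 0.256 Mbps.
Total bitrate: 33 + 0.256 = 33.256 Mbps.
Capacity: 8 TB = 64,000,000 Mb.
Recording time: 64,000,000 / 33.256 = 1,924,465 s ≈ 535 hours.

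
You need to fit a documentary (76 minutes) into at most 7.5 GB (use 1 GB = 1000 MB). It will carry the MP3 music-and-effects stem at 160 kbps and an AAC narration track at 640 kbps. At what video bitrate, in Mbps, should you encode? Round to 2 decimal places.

Budget: 7.5 GB = 60000.0 Mb.
76 min = 4560 s
Total bitrate budget: 60000.0 Mb / 4560 s = 13.158 Mbps.
Audio total: 160 + 640 = 800 kbps = 0.800 Mbps.
Video: 13.158 − 0.800 = 12.358 Mbps.

12.36 Mbps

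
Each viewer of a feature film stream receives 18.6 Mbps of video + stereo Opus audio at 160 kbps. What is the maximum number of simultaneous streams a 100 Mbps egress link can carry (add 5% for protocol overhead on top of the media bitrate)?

5

Audio: 160 kbps = 0.160 Mbps.
Per-viewer media rate: 18.760 Mbps.
On the wire with 5% overhead: 19.698 Mbps.
100 Mbps = 100.0 Mbps; 100.0 / 19.698 = 5.08 → 5 viewers.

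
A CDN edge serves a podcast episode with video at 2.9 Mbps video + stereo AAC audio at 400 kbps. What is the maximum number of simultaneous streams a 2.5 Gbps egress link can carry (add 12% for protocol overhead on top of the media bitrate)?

676

Audio: 400 kbps = 0.400 Mbps.
Per-viewer media rate: 3.300 Mbps.
On the wire with 12% overhead: 3.696 Mbps.
2.5 Gbps = 2,500 Mbps; 2,500 / 3.696 = 676.41 → 676 viewers.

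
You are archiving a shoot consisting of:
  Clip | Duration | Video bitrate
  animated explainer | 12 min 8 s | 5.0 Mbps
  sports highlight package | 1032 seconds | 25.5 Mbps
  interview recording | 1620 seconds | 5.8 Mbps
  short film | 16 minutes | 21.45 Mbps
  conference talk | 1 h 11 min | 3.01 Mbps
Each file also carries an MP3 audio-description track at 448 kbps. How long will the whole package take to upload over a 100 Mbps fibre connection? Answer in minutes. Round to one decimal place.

12.8 minutes

Audio: 448 kbps = 0.448 Mbps.
animated explainer: 5.448 Mbps × 728 s = 3966.1 Mb
sports highlight package: 25.948 Mbps × 1032 s = 26778.3 Mb
interview recording: 6.248 Mbps × 1620 s = 10121.8 Mb
short film: 21.898 Mbps × 960 s = 21022.1 Mb
conference talk: 3.458 Mbps × 4260 s = 14731.1 Mb
Total: 76619.4 Mb = 9577.4 MB.
At 100 Mbps: 76619.4 / 100 = 766 s ≈ 12.8 minutes.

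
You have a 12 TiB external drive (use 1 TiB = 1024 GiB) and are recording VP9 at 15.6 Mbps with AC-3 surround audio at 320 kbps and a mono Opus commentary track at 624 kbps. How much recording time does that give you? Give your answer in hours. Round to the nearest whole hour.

Audio total: 320 + 624 = 944 kbps = 0.944 Mbps.
Total bitrate: 15.6 + 0.944 = 16.544 Mbps.
Capacity: 12 TiB = 105,553,116 Mb.
Recording time: 105,553,116 / 16.544 = 6,380,145 s ≈ 1,772 hours.

1772 hours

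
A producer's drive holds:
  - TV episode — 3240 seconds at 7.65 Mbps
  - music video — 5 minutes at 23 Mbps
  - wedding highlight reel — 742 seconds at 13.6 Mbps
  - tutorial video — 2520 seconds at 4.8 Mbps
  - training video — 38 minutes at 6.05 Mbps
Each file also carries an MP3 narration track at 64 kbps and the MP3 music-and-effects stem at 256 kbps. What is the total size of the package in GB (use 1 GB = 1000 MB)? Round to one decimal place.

8.8 GB

Audio total: 64 + 256 = 320 kbps = 0.320 Mbps.
TV episode: 7.970 Mbps × 3240 s = 25822.8 Mb
music video: 23.320 Mbps × 300 s = 6996.0 Mb
wedding highlight reel: 13.920 Mbps × 742 s = 10328.6 Mb
tutorial video: 5.120 Mbps × 2520 s = 12902.4 Mb
training video: 6.370 Mbps × 2280 s = 14523.6 Mb
Total: 70573.4 Mb = 8821.7 MB.
= 8.822 GB.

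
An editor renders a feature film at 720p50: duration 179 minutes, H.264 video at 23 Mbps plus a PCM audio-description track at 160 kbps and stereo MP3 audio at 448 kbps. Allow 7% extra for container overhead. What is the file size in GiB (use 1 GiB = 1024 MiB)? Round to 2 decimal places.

179 min = 10740 s
Audio total: 160 + 448 = 608 kbps = 0.608 Mbps.
Total bitrate: 23 + 0.608 = 23.608 Mbps.
Stream data: 23.608 Mbps × 10740 s = 253549.9 Mb.
With 7% container overhead: ×1.07.
271,298 Mb = 33,912,301,800 bytes ÷ 1,073,741,824 = 31.58 GiB.

31.58 GiB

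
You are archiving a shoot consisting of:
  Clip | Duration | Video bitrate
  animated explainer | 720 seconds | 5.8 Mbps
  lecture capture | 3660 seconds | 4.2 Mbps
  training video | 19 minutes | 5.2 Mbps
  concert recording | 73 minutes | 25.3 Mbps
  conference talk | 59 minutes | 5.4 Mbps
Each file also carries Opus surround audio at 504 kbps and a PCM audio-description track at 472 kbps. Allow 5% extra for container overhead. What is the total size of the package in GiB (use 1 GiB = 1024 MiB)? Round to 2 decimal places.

Audio total: 504 + 472 = 976 kbps = 0.976 Mbps.
animated explainer: 6.776 Mbps × 720 s × 1.05 = 5122.7 Mb
lecture capture: 5.176 Mbps × 3660 s × 1.05 = 19891.4 Mb
training video: 6.176 Mbps × 1140 s × 1.05 = 7392.7 Mb
concert recording: 26.276 Mbps × 4380 s × 1.05 = 120843.3 Mb
conference talk: 6.376 Mbps × 3540 s × 1.05 = 23699.6 Mb
Total: 176949.6 Mb = 22118.7 MB.
= 20.60 GiB.

20.60 GiB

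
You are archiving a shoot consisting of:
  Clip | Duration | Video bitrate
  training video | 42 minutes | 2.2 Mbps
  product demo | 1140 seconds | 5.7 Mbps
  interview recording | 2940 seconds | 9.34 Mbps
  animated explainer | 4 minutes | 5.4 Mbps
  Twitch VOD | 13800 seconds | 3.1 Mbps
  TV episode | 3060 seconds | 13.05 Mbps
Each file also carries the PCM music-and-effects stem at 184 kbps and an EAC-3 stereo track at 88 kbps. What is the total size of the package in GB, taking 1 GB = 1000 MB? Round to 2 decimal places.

Audio total: 184 + 88 = 272 kbps = 0.272 Mbps.
training video: 2.472 Mbps × 2520 s = 6229.4 Mb
product demo: 5.972 Mbps × 1140 s = 6808.1 Mb
interview recording: 9.612 Mbps × 2940 s = 28259.3 Mb
animated explainer: 5.672 Mbps × 240 s = 1361.3 Mb
Twitch VOD: 3.372 Mbps × 13800 s = 46533.6 Mb
TV episode: 13.322 Mbps × 3060 s = 40765.3 Mb
Total: 129957.0 Mb = 16244.6 MB.
= 16.24 GB.

16.24 GB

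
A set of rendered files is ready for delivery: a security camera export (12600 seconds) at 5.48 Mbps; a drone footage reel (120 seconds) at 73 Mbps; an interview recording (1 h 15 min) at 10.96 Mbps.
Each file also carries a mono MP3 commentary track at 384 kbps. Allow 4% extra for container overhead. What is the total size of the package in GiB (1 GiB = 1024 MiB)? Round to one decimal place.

16.2 GiB

Audio: 384 kbps = 0.384 Mbps.
security camera export: 5.864 Mbps × 12600 s × 1.04 = 76841.9 Mb
drone footage reel: 73.384 Mbps × 120 s × 1.04 = 9158.3 Mb
interview recording: 11.344 Mbps × 4500 s × 1.04 = 53089.9 Mb
Total: 139090.1 Mb = 17386.3 MB.
= 16.19 GiB.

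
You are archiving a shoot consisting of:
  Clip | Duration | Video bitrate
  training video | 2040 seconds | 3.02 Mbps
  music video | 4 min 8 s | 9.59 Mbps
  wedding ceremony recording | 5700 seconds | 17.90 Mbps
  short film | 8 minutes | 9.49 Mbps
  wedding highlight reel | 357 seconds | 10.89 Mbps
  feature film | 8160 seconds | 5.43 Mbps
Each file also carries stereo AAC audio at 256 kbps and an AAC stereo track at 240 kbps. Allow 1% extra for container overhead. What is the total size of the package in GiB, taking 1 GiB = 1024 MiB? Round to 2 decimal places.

20.19 GiB

Audio total: 256 + 240 = 496 kbps = 0.496 Mbps.
training video: 3.516 Mbps × 2040 s × 1.01 = 7244.4 Mb
music video: 10.086 Mbps × 248 s × 1.01 = 2526.3 Mb
wedding ceremony recording: 18.396 Mbps × 5700 s × 1.01 = 105905.8 Mb
short film: 9.986 Mbps × 480 s × 1.01 = 4841.2 Mb
wedding highlight reel: 11.386 Mbps × 357 s × 1.01 = 4105.5 Mb
feature film: 5.926 Mbps × 8160 s × 1.01 = 48839.7 Mb
Total: 173462.9 Mb = 21682.9 MB.
= 20.19 GiB.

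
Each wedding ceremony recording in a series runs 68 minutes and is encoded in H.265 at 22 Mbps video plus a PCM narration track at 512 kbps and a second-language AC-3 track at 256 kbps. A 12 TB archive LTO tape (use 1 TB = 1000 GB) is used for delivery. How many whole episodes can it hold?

68 min = 4080 s
Audio total: 512 + 256 = 768 kbps = 0.768 Mbps.
Total bitrate: 22.768 Mbps.
Per item: 22.768 Mbps × 4080 s = 92,893 Mb = 11,612 MB.
Capacity: 12 TB = 96,000,000 Mb; 1033.44 items → 1033 complete.

1033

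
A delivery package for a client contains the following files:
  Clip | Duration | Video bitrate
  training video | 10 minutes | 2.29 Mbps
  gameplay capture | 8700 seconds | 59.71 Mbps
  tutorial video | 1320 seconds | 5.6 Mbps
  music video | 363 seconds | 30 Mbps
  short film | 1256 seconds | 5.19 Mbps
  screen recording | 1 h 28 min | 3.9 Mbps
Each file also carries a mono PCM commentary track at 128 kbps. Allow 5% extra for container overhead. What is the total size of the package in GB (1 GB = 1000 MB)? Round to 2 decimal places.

Audio: 128 kbps = 0.128 Mbps.
training video: 2.418 Mbps × 600 s × 1.05 = 1523.3 Mb
gameplay capture: 59.838 Mbps × 8700 s × 1.05 = 546620.1 Mb
tutorial video: 5.728 Mbps × 1320 s × 1.05 = 7939.0 Mb
music video: 30.128 Mbps × 363 s × 1.05 = 11483.3 Mb
short film: 5.318 Mbps × 1256 s × 1.05 = 7013.4 Mb
screen recording: 4.028 Mbps × 5280 s × 1.05 = 22331.2 Mb
Total: 596910.4 Mb = 74613.8 MB.
= 74.61 GB.

74.61 GB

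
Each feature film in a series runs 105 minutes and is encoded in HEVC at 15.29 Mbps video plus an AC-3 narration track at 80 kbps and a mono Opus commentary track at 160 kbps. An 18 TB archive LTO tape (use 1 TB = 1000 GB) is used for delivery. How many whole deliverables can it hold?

105 min = 6300 s
Audio total: 80 + 160 = 240 kbps = 0.240 Mbps.
Total bitrate: 15.530 Mbps.
Per item: 15.530 Mbps × 6300 s = 97,839 Mb = 12,230 MB.
Capacity: 18 TB = 144,000,000 Mb; 1471.81 items → 1471 complete.

1471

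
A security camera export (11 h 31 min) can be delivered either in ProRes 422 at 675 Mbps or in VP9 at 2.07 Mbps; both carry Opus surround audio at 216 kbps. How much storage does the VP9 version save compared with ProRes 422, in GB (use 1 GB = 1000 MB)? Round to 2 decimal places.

3487.46 GB

11 h 31 min = 691 min = 41460 s
Audio: 216 kbps = 0.216 Mbps.
ProRes 422: 675.216 Mbps × 41460 s = 27994455.4 Mb = 3499.307 GB.
VP9: 2.286 Mbps × 41460 s = 94777.6 Mb = 11.847 GB.
Saving: 3499.307 − 11.847 = 3487.460 GB.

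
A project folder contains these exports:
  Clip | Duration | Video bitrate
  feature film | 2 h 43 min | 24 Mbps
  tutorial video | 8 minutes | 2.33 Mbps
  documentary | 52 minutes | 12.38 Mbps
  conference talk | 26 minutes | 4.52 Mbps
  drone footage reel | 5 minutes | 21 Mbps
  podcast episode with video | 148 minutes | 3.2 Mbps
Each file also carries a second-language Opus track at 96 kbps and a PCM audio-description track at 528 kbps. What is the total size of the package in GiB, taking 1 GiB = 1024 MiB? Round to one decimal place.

38.6 GiB

Audio total: 96 + 528 = 624 kbps = 0.624 Mbps.
feature film: 24.624 Mbps × 9780 s = 240822.7 Mb
tutorial video: 2.954 Mbps × 480 s = 1417.9 Mb
documentary: 13.004 Mbps × 3120 s = 40572.5 Mb
conference talk: 5.144 Mbps × 1560 s = 8024.6 Mb
drone footage reel: 21.624 Mbps × 300 s = 6487.2 Mb
podcast episode with video: 3.824 Mbps × 8880 s = 33957.1 Mb
Total: 331282.1 Mb = 41410.3 MB.
= 38.57 GiB.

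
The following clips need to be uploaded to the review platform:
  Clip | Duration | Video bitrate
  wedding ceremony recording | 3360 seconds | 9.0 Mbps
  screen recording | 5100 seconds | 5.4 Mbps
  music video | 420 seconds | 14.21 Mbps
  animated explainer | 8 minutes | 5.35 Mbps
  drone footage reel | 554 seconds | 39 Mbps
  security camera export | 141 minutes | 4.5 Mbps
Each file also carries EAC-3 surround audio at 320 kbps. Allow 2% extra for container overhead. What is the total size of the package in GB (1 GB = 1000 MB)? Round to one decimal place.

16.8 GB

Audio: 320 kbps = 0.320 Mbps.
wedding ceremony recording: 9.320 Mbps × 3360 s × 1.02 = 31941.5 Mb
screen recording: 5.720 Mbps × 5100 s × 1.02 = 29755.4 Mb
music video: 14.530 Mbps × 420 s × 1.02 = 6224.7 Mb
animated explainer: 5.670 Mbps × 480 s × 1.02 = 2776.0 Mb
drone footage reel: 39.320 Mbps × 554 s × 1.02 = 22218.9 Mb
security camera export: 4.820 Mbps × 8460 s × 1.02 = 41592.7 Mb
Total: 134509.3 Mb = 16813.7 MB.
= 16.81 GB.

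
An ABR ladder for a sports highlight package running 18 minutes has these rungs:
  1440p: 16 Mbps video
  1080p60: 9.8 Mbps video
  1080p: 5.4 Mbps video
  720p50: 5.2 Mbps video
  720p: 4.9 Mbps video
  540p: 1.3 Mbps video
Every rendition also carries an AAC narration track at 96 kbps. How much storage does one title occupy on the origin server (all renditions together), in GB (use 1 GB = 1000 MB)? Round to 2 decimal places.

18 min = 1080 s
Audio: 96 kbps = 0.096 Mbps.
Sum of rendition bitrates: (16+0.096) + (9.8+0.096) + (5.4+0.096) + (5.2+0.096) + (4.9+0.096) + (1.3+0.096) = 43.176 Mbps.
× 1080 s = 46,630 Mb = 5,829 MB = 5.829 GB.

5.83 GB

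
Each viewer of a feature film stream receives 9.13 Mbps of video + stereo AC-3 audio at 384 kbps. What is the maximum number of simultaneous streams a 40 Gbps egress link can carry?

Audio: 384 kbps = 0.384 Mbps.
Per-viewer media rate: 9.514 Mbps.
40 Gbps = 40,000 Mbps; 40,000 / 9.514 = 4204.33 → 4204 viewers.

4204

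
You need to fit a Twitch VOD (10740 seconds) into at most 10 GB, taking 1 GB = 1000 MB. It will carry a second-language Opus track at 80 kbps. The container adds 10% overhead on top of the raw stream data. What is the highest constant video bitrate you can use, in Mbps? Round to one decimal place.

6.7 Mbps

Budget: 10 GB = 80000.0 Mb.
Stream payload after overhead: 80000.0 / 1.10 = 72727.3 Mb.
Total bitrate budget: 72727.3 Mb / 10740 s = 6.772 Mbps.
Audio: 80 kbps = 0.080 Mbps.
Video: 6.772 − 0.080 = 6.692 Mbps.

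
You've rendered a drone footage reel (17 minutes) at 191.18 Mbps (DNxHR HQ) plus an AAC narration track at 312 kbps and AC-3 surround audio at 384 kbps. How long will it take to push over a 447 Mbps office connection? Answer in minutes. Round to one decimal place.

7.3 minutes

17 min = 1020 s
Audio total: 312 + 384 = 696 kbps = 0.696 Mbps.
Total bitrate: 191.876 Mbps.
File: 191.876 Mbps × 1020 s = 195713.5 Mb.
At 447 Mbps: 195713.5 / 447 = 437.8 s ≈ 7.3 minutes.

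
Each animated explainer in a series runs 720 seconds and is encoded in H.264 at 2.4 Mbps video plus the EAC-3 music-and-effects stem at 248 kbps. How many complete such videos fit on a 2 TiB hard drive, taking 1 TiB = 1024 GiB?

9227

Audio: 248 kbps = 0.248 Mbps.
Total bitrate: 2.648 Mbps.
Per item: 2.648 Mbps × 720 s = 1,907 Mb = 238.3 MB.
Capacity: 2 TiB = 17,592,186 Mb; 9227.19 items → 9227 complete.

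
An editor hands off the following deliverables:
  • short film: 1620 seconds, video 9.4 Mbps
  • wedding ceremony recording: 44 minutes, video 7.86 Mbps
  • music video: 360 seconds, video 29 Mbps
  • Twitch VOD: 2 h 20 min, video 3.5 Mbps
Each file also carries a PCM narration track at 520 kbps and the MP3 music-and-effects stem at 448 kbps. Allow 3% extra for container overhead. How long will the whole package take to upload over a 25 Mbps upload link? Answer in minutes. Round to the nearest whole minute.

Audio total: 520 + 448 = 968 kbps = 0.968 Mbps.
short film: 10.368 Mbps × 1620 s × 1.03 = 17300.0 Mb
wedding ceremony recording: 8.828 Mbps × 2640 s × 1.03 = 24005.1 Mb
music video: 29.968 Mbps × 360 s × 1.03 = 11112.1 Mb
Twitch VOD: 4.468 Mbps × 8400 s × 1.03 = 38657.1 Mb
Total: 91074.4 Mb = 11384.3 MB.
At 25 Mbps: 91074.4 / 25 = 3643 s ≈ 60.7 minutes.

61 minutes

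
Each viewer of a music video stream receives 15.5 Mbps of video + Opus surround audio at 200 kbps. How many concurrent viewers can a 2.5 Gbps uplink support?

159

Audio: 200 kbps = 0.200 Mbps.
Per-viewer media rate: 15.700 Mbps.
2.5 Gbps = 2,500 Mbps; 2,500 / 15.700 = 159.24 → 159 viewers.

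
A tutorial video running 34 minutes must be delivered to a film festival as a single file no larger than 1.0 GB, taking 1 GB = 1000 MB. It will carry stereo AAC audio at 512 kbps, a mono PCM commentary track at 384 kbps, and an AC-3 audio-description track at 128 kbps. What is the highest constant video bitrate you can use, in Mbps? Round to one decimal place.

Budget: 1.0 GB = 8000.0 Mb.
34 min = 2040 s
Total bitrate budget: 8000.0 Mb / 2040 s = 3.922 Mbps.
Audio total: 512 + 384 + 128 = 1024 kbps = 1.024 Mbps.
Video: 3.922 − 1.024 = 2.898 Mbps.

2.9 Mbps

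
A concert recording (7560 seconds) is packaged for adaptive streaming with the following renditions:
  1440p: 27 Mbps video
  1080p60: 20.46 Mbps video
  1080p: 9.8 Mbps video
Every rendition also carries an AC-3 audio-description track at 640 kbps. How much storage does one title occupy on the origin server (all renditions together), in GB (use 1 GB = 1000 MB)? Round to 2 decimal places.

55.93 GB

Audio: 640 kbps = 0.640 Mbps.
Sum of rendition bitrates: (27+0.640) + (20.46+0.640) + (9.8+0.640) = 59.180 Mbps.
× 7560 s = 447,401 Mb = 55,925 MB = 55.93 GB.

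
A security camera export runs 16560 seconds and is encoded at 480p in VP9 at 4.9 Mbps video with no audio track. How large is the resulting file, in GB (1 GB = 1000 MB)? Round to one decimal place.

10.1 GB

Total bitrate: 4.9 Mbps.
Stream data: 4.900 Mbps × 16560 s = 81144.0 Mb.
81,144 Mb ÷ 8 = 10,143 MB → 10.14 GB.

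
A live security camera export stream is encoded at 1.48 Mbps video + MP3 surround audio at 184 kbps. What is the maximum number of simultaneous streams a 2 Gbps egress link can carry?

Audio: 184 kbps = 0.184 Mbps.
Per-viewer media rate: 1.664 Mbps.
2 Gbps = 2,000 Mbps; 2,000 / 1.664 = 1201.92 → 1201 viewers.

1201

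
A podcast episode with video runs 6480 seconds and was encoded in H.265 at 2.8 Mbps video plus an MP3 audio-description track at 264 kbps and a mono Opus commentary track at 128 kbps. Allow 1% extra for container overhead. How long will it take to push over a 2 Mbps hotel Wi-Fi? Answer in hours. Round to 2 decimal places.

2.90 hours

Audio total: 264 + 128 = 392 kbps = 0.392 Mbps.
Total bitrate: 3.192 Mbps.
File: 3.192 Mbps × 6480 s = 20684.2 Mb.
With 1% container overhead: ×1.01. → 20891.0 Mb.
At 2 Mbps: 20891.0 / 2 = 10445.5 s ≈ 2.9 hours.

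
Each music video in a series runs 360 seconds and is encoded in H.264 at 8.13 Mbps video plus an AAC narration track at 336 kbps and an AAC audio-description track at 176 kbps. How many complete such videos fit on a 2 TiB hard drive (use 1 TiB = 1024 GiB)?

5654

Audio total: 336 + 176 = 512 kbps = 0.512 Mbps.
Total bitrate: 8.642 Mbps.
Per item: 8.642 Mbps × 360 s = 3,111 Mb = 388.9 MB.
Capacity: 2 TiB = 17,592,186 Mb; 5654.62 items → 5654 complete.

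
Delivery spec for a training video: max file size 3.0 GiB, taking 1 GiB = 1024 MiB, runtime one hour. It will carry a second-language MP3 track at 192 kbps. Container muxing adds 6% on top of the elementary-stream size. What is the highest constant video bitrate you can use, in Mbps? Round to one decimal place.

6.6 Mbps

Budget: 3.0 GiB = 25769.8 Mb.
Stream payload after overhead: 25769.8 / 1.06 = 24311.1 Mb.
1 h = 3600 s
Total bitrate budget: 24311.1 Mb / 3600 s = 6.753 Mbps.
Audio: 192 kbps = 0.192 Mbps.
Video: 6.753 − 0.192 = 6.561 Mbps.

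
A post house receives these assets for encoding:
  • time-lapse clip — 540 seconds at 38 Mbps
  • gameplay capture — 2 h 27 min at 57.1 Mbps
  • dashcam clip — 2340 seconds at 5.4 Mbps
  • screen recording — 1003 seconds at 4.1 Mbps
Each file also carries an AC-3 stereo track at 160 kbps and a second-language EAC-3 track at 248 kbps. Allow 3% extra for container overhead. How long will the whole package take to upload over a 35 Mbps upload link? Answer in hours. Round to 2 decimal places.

Audio total: 160 + 248 = 408 kbps = 0.408 Mbps.
time-lapse clip: 38.408 Mbps × 540 s × 1.03 = 21362.5 Mb
gameplay capture: 57.508 Mbps × 8820 s × 1.03 = 522437.2 Mb
dashcam clip: 5.808 Mbps × 2340 s × 1.03 = 13998.4 Mb
screen recording: 4.508 Mbps × 1003 s × 1.03 = 4657.2 Mb
Total: 562455.3 Mb = 70306.9 MB.
At 35 Mbps: 562455.3 / 35 = 16070 s ≈ 4.46 hours.

4.46 hours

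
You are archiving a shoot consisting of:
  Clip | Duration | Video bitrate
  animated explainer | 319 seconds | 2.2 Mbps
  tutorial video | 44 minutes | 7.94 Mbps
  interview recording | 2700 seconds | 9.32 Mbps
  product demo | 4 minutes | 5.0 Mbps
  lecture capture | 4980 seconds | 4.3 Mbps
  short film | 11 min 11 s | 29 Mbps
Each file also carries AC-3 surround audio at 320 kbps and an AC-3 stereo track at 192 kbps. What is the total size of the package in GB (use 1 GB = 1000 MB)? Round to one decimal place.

Audio total: 320 + 192 = 512 kbps = 0.512 Mbps.
animated explainer: 2.712 Mbps × 319 s = 865.1 Mb
tutorial video: 8.452 Mbps × 2640 s = 22313.3 Mb
interview recording: 9.832 Mbps × 2700 s = 26546.4 Mb
product demo: 5.512 Mbps × 240 s = 1322.9 Mb
lecture capture: 4.812 Mbps × 4980 s = 23963.8 Mb
short film: 29.512 Mbps × 671 s = 19802.6 Mb
Total: 94814.0 Mb = 11851.8 MB.
= 11.85 GB.

11.9 GB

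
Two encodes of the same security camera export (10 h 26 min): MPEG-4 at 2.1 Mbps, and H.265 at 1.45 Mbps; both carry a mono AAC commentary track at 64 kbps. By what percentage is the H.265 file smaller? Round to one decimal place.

10 h 26 min = 626 min = 37560 s
Audio: 64 kbps = 0.064 Mbps.
MPEG-4: 2.164 Mbps × 37560 s = 81279.8 Mb = 10.160 GB.
H.265: 1.514 Mbps × 37560 s = 56865.8 Mb = 7.108 GB.
Reduction: (1 − 7.108/10.160) × 100 = 30.04%.

30.0%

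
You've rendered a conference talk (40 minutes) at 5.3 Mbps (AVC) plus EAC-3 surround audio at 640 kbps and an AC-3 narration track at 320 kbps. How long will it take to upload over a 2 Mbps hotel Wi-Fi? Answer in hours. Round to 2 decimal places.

40 min = 2400 s
Audio total: 640 + 320 = 960 kbps = 0.960 Mbps.
Total bitrate: 6.260 Mbps.
File: 6.260 Mbps × 2400 s = 15024.0 Mb.
At 2 Mbps: 15024.0 / 2 = 7512.0 s ≈ 2.09 hours.

2.09 hours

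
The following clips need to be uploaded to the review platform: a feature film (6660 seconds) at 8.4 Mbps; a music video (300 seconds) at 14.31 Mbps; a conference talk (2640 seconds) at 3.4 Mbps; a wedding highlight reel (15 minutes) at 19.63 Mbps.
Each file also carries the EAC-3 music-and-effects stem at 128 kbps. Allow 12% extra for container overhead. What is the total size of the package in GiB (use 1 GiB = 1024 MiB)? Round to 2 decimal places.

11.50 GiB

Audio: 128 kbps = 0.128 Mbps.
feature film: 8.528 Mbps × 6660 s × 1.12 = 63612.1 Mb
music video: 14.438 Mbps × 300 s × 1.12 = 4851.2 Mb
conference talk: 3.528 Mbps × 2640 s × 1.12 = 10431.6 Mb
wedding highlight reel: 19.758 Mbps × 900 s × 1.12 = 19916.1 Mb
Total: 98810.9 Mb = 12351.4 MB.
= 11.50 GiB.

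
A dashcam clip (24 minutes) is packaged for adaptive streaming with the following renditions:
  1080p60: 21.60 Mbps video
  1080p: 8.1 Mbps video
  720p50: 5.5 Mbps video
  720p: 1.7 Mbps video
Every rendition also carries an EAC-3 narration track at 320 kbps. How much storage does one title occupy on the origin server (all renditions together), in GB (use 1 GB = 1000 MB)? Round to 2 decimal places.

24 min = 1440 s
Audio: 320 kbps = 0.320 Mbps.
Sum of rendition bitrates: (21.60+0.320) + (8.1+0.320) + (5.5+0.320) + (1.7+0.320) = 38.180 Mbps.
× 1440 s = 54,979 Mb = 6,872 MB = 6.872 GB.

6.87 GB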